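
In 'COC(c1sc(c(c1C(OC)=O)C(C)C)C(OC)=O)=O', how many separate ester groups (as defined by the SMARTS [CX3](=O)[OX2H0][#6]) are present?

3

[CX3](=O)[OX2H0][#6] is the SMARTS for an ester: a carbonyl carbon bonded to an oxygen that is itself bonded to carbon (no H on that O).
The molecule carries 3 separate instances of a methyl-ester group (-C(=O)OCH3) meeting every constraint; each maps to a distinct set of atoms, giving 3 matches.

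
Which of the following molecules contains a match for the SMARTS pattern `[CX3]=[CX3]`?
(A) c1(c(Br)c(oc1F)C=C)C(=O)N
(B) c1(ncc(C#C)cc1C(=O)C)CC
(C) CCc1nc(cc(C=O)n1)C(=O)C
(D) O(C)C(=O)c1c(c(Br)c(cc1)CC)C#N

[CX3]=[CX3] describes a non-aromatic C=C double bond between two sp2 carbons (an alkene).
(A) contains a vinyl group (-CH=CH2), which satisfies every atom and bond constraint.
(B) has an ethyl group (-CH2CH3) but its C-C bond is a single bond between CX4 carbons, not CX3=CX3.
(C) has an ethyl group (-CH2CH3) but its C-C bond is a single bond between CX4 carbons, not CX3=CX3.
(D) has an ethyl group (-CH2CH3) but its C-C bond is a single bond between CX4 carbons, not CX3=CX3.
So the answer is (A).

A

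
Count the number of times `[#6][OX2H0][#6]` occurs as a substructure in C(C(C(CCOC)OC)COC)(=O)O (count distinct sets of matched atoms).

[#6][OX2H0][#6] is the SMARTS for an ether: an aliphatic oxygen bridging two carbons with no H on the oxygen.
The molecule carries 3 separate instances of a methoxy ether (-OCH3) meeting every constraint; each maps to a distinct set of atoms, giving 3 matches.

3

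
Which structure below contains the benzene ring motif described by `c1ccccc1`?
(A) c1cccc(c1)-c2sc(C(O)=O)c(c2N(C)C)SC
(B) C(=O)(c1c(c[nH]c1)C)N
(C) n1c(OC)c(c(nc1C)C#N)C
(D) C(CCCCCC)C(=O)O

A

c1ccccc1 describes six aromatic carbons in a ring (a benzene ring).
(A) contains a phenyl ring, which satisfies every atom and bond constraint.
(B) has a methyl group (-CH3) but no six-membered all-carbon aromatic ring is present.
(C) has a methyl group (-CH3) but no six-membered all-carbon aromatic ring is present.
(D) has a methyl group (-CH3) but no six-membered all-carbon aromatic ring is present.
So the answer is (A).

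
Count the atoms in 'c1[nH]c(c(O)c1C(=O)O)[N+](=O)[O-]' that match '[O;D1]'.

5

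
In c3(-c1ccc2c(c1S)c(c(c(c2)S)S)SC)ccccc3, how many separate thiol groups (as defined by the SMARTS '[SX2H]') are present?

[SX2H] is the SMARTS for a thiol: an aliphatic sulfur with two connections, one being H.
The molecule carries 3 separate instances of a thiol (-SH) meeting every constraint; each maps to a distinct set of atoms, giving 3 matches.

3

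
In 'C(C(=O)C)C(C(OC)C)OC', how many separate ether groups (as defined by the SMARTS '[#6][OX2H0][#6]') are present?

2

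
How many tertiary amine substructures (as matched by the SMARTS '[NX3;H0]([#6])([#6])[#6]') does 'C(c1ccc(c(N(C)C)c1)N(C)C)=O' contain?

2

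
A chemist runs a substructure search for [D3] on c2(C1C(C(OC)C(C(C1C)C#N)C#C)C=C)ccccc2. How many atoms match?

7

The query [D3] means: atom with exactly three heavy-atom neighbours.
Check the 21 heavy atoms by environment: 6× C (D3) → match; 3× C (D2) → no; 1× N (D1) → no; 1× c (aromatic, D3) → match; 5× c (aromatic, D2) → no; 1× O (D2) → no; 4× C (D1) → no.
Summing the matching environments: 6 + 1 = 7 matching atoms.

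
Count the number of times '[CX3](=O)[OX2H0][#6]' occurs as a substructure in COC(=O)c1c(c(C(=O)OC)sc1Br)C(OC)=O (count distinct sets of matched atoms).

[CX3](=O)[OX2H0][#6] is the SMARTS for an ester: a carbonyl carbon bonded to an oxygen that is itself bonded to carbon (no H on that O).
The molecule carries 3 separate instances of a methyl-ester group (-C(=O)OCH3) meeting every constraint; each maps to a distinct set of atoms, giving 3 matches.

3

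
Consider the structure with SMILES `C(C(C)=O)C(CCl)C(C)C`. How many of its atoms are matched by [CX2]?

Check the 10 heavy atoms by environment: 7× C (X4) → no; 1× C (X3) → no; 1× O (X1) → no; 1× Cl (X1) → no.
No environment satisfies the query, so 0 matching atoms.

0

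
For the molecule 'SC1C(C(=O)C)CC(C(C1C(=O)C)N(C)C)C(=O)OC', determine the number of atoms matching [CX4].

11

Check the 20 heavy atoms by environment: 11× C (X4) → match; 3× C (X3) → no; 3× O (X1) → no; 1× O (X2) → no; 1× S (X2) → no; 1× N (X3) → no.
That gives 11 matching atoms.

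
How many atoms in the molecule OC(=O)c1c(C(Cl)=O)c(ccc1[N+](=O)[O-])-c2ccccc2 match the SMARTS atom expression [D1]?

The query [D1] means: atom with exactly one heavy-atom neighbour (degree 1).
Check the 21 heavy atoms by environment: 7× c (aromatic, D2) → no; 5× c (aromatic, D3) → no; 1× N (charge +1, D3) → no; 1× O (charge -1, D1) → match; 4× O (D1) → match; 2× C (D3) → no; 1× Cl (D1) → match.
Summing the matching environments: 1 + 4 + 1 = 6 matching atoms.

6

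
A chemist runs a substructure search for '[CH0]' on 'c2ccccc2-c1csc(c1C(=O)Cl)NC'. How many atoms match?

1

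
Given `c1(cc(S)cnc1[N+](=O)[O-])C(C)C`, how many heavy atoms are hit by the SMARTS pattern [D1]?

Check the 13 heavy atoms by environment: 1× n (aromatic, D2) → no; 2× c (aromatic, D2) → no; 3× c (aromatic, D3) → no; 1× N (charge +1, D3) → no; 1× O (charge -1, D1) → match; 1× O (D1) → match; 1× C (D3) → no; 2× C (D1) → match; 1× S (D1) → match.
Summing the matching environments: 1 + 1 + 2 + 1 = 5 matching atoms.

5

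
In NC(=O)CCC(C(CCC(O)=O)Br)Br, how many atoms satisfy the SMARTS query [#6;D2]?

4

The query [#6;D2] means: any carbon bonded to exactly two heavy atoms.
Check the 14 heavy atoms by environment: 4× C (D2) → match; 4× C (D3) → no; 2× Br (D1) → no; 3× O (D1) → no; 1× N (D1) → no.
That gives 4 matching atoms.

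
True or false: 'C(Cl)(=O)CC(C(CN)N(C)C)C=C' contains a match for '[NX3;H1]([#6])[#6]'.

The pattern [NX3;H1]([#6])[#6] describes a trivalent nitrogen with one H, bonded to two carbons — a secondary amine.
The closest candidate here is a dimethylamino group (-N(CH3)2), but the nitrogen has H0, not H1. No other fragment satisfies the full query, so there is no match.

False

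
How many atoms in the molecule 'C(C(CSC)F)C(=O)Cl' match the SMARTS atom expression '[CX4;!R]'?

4

Check the 9 heavy atoms by environment: 4× C (X4, acyclic) → match; 1× S (X2, acyclic) → no; 1× C (X3, acyclic) → no; 1× O (X1, acyclic) → no; 1× Cl (X1, acyclic) → no; 1× F (X1, acyclic) → no.
That gives 4 matching atoms.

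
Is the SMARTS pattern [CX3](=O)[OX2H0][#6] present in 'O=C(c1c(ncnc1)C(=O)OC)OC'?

Yes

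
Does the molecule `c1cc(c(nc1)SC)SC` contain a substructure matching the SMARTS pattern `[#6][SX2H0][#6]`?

Yes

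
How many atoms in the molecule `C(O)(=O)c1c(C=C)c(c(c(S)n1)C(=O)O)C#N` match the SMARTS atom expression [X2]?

5

The query [X2] means: any atom with exactly two total connections (bonds + H).
Check the 17 heavy atoms by environment: 1× n (aromatic, X2) → match; 5× c (aromatic, X3) → no; 4× C (X3) → no; 2× O (X1) → no; 2× O (X2) → match; 1× S (X2) → match; 1× C (X2) → match; 1× N (X1) → no.
Summing the matching environments: 1 + 2 + 1 + 1 = 5 matching atoms.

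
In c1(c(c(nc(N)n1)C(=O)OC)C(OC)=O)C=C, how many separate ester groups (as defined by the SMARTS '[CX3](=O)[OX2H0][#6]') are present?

[CX3](=O)[OX2H0][#6] is the SMARTS for an ester: a carbonyl carbon bonded to an oxygen that is itself bonded to carbon (no H on that O).
The molecule carries 2 separate instances of a methyl-ester group (-C(=O)OCH3) meeting every constraint; each maps to a distinct set of atoms, giving 2 matches.

2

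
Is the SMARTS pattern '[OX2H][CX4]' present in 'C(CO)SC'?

Yes

The pattern [OX2H][CX4] describes a hydroxyl oxygen bound to an sp3 (X4) carbon — an aliphatic alcohol.
The molecule carries a hydroxyl group (-OH), whose atoms satisfy every constraint of the query, so the pattern matches.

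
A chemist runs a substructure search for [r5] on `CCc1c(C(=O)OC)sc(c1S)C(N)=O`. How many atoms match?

5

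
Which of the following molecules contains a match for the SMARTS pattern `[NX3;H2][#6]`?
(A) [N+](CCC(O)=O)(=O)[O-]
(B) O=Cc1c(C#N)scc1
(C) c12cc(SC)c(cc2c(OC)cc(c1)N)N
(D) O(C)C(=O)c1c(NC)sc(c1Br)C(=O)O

C

[NX3;H2][#6] describes a trivalent nitrogen with two H attached to carbon (a primary amine).
(A) has a nitro group (-[N+](=O)[O-]) but the nitrogen is [N+] with no H, not NX3H2.
(B) has a nitrile (-C#N) but the nitrogen is NX1 (triple-bonded), not NX3 with two H.
(C) contains a primary amino group (-NH2), which satisfies every atom and bond constraint.
(D) has an N-methylamino group (-NHCH3) but the nitrogen bears two carbons and only one H (H1), not H2.
So the answer is (C).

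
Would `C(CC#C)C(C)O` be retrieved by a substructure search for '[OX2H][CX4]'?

The pattern [OX2H][CX4] describes a hydroxyl oxygen bound to an sp3 (X4) carbon — an aliphatic alcohol.
The molecule carries a hydroxyl group (-OH), whose atoms satisfy every constraint of the query, so the pattern matches.

Yes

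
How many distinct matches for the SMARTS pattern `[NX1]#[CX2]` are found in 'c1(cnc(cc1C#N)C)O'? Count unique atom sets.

[NX1]#[CX2] is the SMARTS for a nitrile: a nitrogen triple-bonded to a two-connected carbon.
Exactly one fragment in the molecule meets all constraints, giving 1 match.

1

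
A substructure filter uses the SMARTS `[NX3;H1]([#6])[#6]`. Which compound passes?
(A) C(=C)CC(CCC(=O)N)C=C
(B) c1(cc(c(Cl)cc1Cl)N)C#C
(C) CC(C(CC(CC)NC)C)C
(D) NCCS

C

[NX3;H1]([#6])[#6] describes a trivalent nitrogen with one H, bonded to two carbons (a secondary amine).
(A) has a primary amide (-C(=O)NH2) but the -C(=O)NH2 nitrogen has H2, not H1.
(B) has a primary amino group (-NH2) but the nitrogen has H2 and only one carbon neighbour.
(C) contains an N-methylamino group (-NHCH3), which satisfies every atom and bond constraint.
(D) has a primary amino group (-NH2) but the nitrogen has H2 and only one carbon neighbour.
So the answer is (C).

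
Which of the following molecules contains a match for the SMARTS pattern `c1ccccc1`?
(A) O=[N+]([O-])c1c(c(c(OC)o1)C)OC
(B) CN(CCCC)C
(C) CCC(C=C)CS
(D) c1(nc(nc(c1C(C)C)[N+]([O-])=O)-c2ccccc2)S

c1ccccc1 describes six aromatic carbons in a ring (a benzene ring).
(A) has a methyl group (-CH3) but no six-membered all-carbon aromatic ring is present.
(B) has a methyl group (-CH3) but no six-membered all-carbon aromatic ring is present.
(C) has a methyl group (-CH3) but no six-membered all-carbon aromatic ring is present.
(D) contains a phenyl ring, which satisfies every atom and bond constraint.
So the answer is (D).

D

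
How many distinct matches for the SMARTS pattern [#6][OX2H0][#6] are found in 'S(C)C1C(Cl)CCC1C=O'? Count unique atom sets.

0

[#6][OX2H0][#6] is the SMARTS for an ether: an aliphatic oxygen bridging two carbons with no H on the oxygen.
No fragment in the molecule satisfies every constraint, giving 0 matches.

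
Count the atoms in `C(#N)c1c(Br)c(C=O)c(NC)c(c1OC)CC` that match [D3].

6

Check the 17 heavy atoms by environment: 6× c (aromatic, D3) → match; 3× C (D2) → no; 1× O (D1) → no; 1× N (D1) → no; 1× O (D2) → no; 3× C (D1) → no; 1× Br (D1) → no; 1× N (D2) → no.
That gives 6 matching atoms.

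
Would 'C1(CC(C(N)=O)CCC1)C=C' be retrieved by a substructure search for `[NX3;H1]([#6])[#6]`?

No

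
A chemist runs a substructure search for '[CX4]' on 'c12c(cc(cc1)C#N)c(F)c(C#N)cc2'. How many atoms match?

0

The query [CX4] means: C with X4: aliphatic carbon with exactly 4 total connections (bonds + H).
Check the 15 heavy atoms by environment: 10× c (aromatic, X3) → no; 1× F (X1) → no; 2× C (X2) → no; 2× N (X1) → no.
No environment satisfies the query, so 0 matching atoms.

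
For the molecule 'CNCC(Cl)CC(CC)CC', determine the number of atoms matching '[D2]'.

The query [D2] means: atom with exactly two heavy-atom neighbours.
Check the 11 heavy atoms by environment: 4× C (D2) → match; 2× C (D3) → no; 3× C (D1) → no; 1× N (D2) → match; 1× Cl (D1) → no.
Summing the matching environments: 4 + 1 = 5 matching atoms.

5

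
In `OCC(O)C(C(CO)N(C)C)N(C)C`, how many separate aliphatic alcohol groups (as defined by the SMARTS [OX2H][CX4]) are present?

3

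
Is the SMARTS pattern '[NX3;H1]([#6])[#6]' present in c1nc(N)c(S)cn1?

No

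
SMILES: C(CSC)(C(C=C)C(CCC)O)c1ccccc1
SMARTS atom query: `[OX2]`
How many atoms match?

The query [OX2] means: aliphatic oxygen with two total connections — ether, hydroxyl, or ester single-bond O.
Check the 18 heavy atoms by environment: 8× C (X4) → no; 1× S (X2) → no; 2× C (X3) → no; 6× c (aromatic, X3) → no; 1× O (X2) → match.
That gives 1 matching atom.

1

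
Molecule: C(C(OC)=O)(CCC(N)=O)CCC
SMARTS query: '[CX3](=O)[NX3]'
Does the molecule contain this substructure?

Yes

The pattern [CX3](=O)[NX3] describes a carbonyl carbon bonded to a trivalent nitrogen — an amide.
The molecule carries a primary amide (-C(=O)NH2), whose atoms satisfy every constraint of the query, so the pattern matches.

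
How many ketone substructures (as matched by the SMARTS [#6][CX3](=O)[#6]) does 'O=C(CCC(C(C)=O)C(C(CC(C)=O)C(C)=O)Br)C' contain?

[#6][CX3](=O)[#6] is the SMARTS for a ketone: a carbonyl carbon (no H) flanked by two carbons.
The molecule carries 4 separate instances of an acetyl/ketone group (-C(=O)CH3) meeting every constraint; each maps to a distinct set of atoms, giving 4 matches.

4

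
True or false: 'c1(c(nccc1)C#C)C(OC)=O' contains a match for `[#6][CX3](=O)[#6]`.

False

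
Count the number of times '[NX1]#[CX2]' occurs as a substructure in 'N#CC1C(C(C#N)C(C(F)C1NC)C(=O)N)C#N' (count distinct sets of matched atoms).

[NX1]#[CX2] is the SMARTS for a nitrile: a nitrogen triple-bonded to a two-connected carbon.
The molecule carries 3 separate instances of a nitrile (-C#N) meeting every constraint; each maps to a distinct set of atoms, giving 3 matches.

3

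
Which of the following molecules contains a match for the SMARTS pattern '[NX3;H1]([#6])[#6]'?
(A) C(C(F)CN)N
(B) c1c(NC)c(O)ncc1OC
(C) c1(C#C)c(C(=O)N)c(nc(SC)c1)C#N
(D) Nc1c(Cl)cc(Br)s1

B

[NX3;H1]([#6])[#6] describes a trivalent nitrogen with one H, bonded to two carbons (a secondary amine).
(A) has a primary amino group (-NH2) but the nitrogen has H2 and only one carbon neighbour.
(B) contains an N-methylamino group (-NHCH3), which satisfies every atom and bond constraint.
(C) has a primary amide (-C(=O)NH2) but the -C(=O)NH2 nitrogen has H2, not H1.
(D) has a primary amino group (-NH2) but the nitrogen has H2 and only one carbon neighbour.
So the answer is (B).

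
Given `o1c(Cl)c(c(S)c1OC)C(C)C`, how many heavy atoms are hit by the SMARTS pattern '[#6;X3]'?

4

The query [#6;X3] means: any carbon (aromatic or not) with three total connections.
Check the 12 heavy atoms by environment: 1× o (aromatic, X2) → no; 4× c (aromatic, X3) → match; 4× C (X4) → no; 1× O (X2) → no; 1× Cl (X1) → no; 1× S (X2) → no.
That gives 4 matching atoms.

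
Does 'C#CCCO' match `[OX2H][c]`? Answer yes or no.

The pattern [OX2H][c] describes a hydroxyl oxygen attached to an aromatic carbon — a phenol.
The closest candidate here is a hydroxyl group (-OH), but the -OH is on an aliphatic carbon, not an aromatic c. No other fragment satisfies the full query, so there is no match.

No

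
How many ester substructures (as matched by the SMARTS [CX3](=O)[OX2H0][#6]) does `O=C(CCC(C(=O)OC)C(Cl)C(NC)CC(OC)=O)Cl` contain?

[CX3](=O)[OX2H0][#6] is the SMARTS for an ester: a carbonyl carbon bonded to an oxygen that is itself bonded to carbon (no H on that O).
The molecule carries 2 separate instances of a methyl-ester group (-C(=O)OCH3) meeting every constraint; each maps to a distinct set of atoms, giving 2 matches.

2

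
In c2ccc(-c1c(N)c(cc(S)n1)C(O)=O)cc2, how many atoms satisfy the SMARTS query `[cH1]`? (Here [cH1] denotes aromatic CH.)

6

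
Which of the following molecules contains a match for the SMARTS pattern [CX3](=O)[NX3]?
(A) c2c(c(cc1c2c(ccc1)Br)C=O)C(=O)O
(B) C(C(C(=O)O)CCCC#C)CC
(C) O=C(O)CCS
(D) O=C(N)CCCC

D

[CX3](=O)[NX3] describes a carbonyl carbon bonded to a trivalent nitrogen (an amide).
(A) has a carboxylic acid group (-C(=O)OH) but the carbonyl is bonded to O, not to an NX3 nitrogen.
(B) has a carboxylic acid group (-C(=O)OH) but the carbonyl is bonded to O, not to an NX3 nitrogen.
(C) has a carboxylic acid group (-C(=O)OH) but the carbonyl is bonded to O, not to an NX3 nitrogen.
(D) contains a primary amide (-C(=O)NH2), which satisfies every atom and bond constraint.
So the answer is (D).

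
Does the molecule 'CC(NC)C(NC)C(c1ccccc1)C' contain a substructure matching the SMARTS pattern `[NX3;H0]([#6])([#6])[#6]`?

The pattern [NX3;H0]([#6])([#6])[#6] describes a trivalent nitrogen with no H, bonded to three carbons — a tertiary amine.
The closest candidate here is an N-methylamino group (-NHCH3), but the nitrogen still has one H (H1), not H0. No other fragment satisfies the full query, so there is no match.

No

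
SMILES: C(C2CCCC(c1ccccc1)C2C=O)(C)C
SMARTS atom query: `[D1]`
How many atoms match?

3

The query [D1] means: atom with exactly one heavy-atom neighbour (degree 1).
Check the 17 heavy atoms by environment: 4× C (D3) → no; 4× C (D2) → no; 1× O (D1) → match; 2× C (D1) → match; 1× c (aromatic, D3) → no; 5× c (aromatic, D2) → no.
Summing the matching environments: 1 + 2 = 3 matching atoms.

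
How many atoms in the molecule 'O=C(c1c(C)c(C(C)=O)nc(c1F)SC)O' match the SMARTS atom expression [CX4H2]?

Check the 16 heavy atoms by environment: 1× n (aromatic, H0, X2) → no; 5× c (aromatic, H0, X3) → no; 1× S (H0, X2) → no; 3× C (H3, X4) → no; 1× F (H0, X1) → no; 2× C (H0, X3) → no; 2× O (H0, X1) → no; 1× O (H1, X2) → no.
No environment satisfies the query, so 0 matching atoms.

0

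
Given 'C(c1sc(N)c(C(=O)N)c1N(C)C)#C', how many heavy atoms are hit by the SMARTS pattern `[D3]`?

Check the 14 heavy atoms by environment: 1× s (aromatic, D2) → no; 4× c (aromatic, D3) → match; 1× C (D3) → match; 1× O (D1) → no; 2× N (D1) → no; 1× C (D2) → no; 3× C (D1) → no; 1× N (D3) → match.
Summing the matching environments: 4 + 1 + 1 = 6 matching atoms.

6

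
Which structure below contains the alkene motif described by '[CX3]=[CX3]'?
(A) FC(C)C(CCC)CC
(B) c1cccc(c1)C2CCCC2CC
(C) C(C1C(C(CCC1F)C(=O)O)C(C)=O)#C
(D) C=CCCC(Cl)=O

[CX3]=[CX3] describes a non-aromatic C=C double bond between two sp2 carbons (an alkene).
(A) has an ethyl group (-CH2CH3) but its C-C bond is a single bond between CX4 carbons, not CX3=CX3.
(B) has an ethyl group (-CH2CH3) but its C-C bond is a single bond between CX4 carbons, not CX3=CX3.
(C) has an ethynyl group (-C#CH) but the C-C bond is a triple bond, not a double bond.
(D) contains a vinyl group (-CH=CH2), which satisfies every atom and bond constraint.
So the answer is (D).

D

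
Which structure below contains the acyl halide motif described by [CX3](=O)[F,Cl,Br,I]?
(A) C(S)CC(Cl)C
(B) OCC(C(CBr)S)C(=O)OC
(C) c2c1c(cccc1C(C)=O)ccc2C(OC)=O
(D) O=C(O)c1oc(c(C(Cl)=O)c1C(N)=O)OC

D

[CX3](=O)[F,Cl,Br,I] describes a carbonyl carbon bonded to a halogen (an acyl halide).
(A) has a chloro substituent but the Cl is not on a carbonyl carbon.
(B) has a methyl-ester group (-C(=O)OCH3) but the carbonyl is bonded to -O-C, not to a halogen.
(C) has a methyl-ester group (-C(=O)OCH3) but the carbonyl is bonded to -O-C, not to a halogen.
(D) contains an acyl chloride (-C(=O)Cl), which satisfies every atom and bond constraint.
So the answer is (D).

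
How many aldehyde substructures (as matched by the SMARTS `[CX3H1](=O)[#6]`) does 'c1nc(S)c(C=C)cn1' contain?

[CX3H1](=O)[#6] is the SMARTS for an aldehyde: an sp2 carbon with one H, double-bonded to O and single-bonded to carbon.
No fragment in the molecule satisfies every constraint, giving 0 matches.

0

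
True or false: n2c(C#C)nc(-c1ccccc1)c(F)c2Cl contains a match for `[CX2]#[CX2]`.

The pattern [CX2]#[CX2] describes a carbon-carbon triple bond — an alkyne.
The molecule carries an ethynyl group (-C#CH), whose atoms satisfy every constraint of the query, so the pattern matches.

True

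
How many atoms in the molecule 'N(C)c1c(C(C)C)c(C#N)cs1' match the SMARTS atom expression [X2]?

The query [X2] means: any atom with exactly two total connections (bonds + H).
Check the 12 heavy atoms by environment: 1× s (aromatic, X2) → match; 4× c (aromatic, X3) → no; 1× C (X2) → match; 1× N (X1) → no; 1× N (X3) → no; 4× C (X4) → no.
Summing the matching environments: 1 + 1 = 2 matching atoms.

2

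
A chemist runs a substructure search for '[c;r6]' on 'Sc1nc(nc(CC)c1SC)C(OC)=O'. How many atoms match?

The query [c;r6] means: aromatic carbon that belongs to a six-membered ring.
Check the 15 heavy atoms by environment: 2× n (aromatic, in 6-ring) → no; 4× c (aromatic, in 6-ring) → match; 2× S (acyclic) → no; 5× C (acyclic) → no; 2× O (acyclic) → no.
That gives 4 matching atoms.

4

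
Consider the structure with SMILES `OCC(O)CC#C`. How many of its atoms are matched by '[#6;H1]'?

Check the 7 heavy atoms by environment: 2× C (H2) → no; 2× C (H1) → match; 2× O (H1) → no; 1× C (H0) → no.
That gives 2 matching atoms.

2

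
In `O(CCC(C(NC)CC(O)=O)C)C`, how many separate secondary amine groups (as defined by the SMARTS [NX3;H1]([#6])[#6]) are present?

1

[NX3;H1]([#6])[#6] is the SMARTS for a secondary amine: a trivalent nitrogen with one H, bonded to two carbons.
Exactly one fragment in the molecule meets all constraints, giving 1 match.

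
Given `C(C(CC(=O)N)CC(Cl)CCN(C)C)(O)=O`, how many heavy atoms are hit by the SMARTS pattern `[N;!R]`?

The query [N;!R] means: aliphatic nitrogen not in a ring.
Check the 16 heavy atoms by environment: 10× C (acyclic) → no; 3× O (acyclic) → no; 1× Cl (acyclic) → no; 2× N (acyclic) → match.
That gives 2 matching atoms.

2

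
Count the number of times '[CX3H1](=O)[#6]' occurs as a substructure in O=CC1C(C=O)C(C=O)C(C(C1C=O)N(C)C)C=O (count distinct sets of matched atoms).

[CX3H1](=O)[#6] is the SMARTS for an aldehyde: an sp2 carbon with one H, double-bonded to O and single-bonded to carbon.
The molecule carries 5 separate instances of an aldehyde (-CHO) meeting every constraint; each maps to a distinct set of atoms, giving 5 matches.

5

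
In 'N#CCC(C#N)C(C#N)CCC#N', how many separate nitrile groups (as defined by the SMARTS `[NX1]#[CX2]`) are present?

4

[NX1]#[CX2] is the SMARTS for a nitrile: a nitrogen triple-bonded to a two-connected carbon.
The molecule carries 4 separate instances of a nitrile (-C#N) meeting every constraint; each maps to a distinct set of atoms, giving 4 matches.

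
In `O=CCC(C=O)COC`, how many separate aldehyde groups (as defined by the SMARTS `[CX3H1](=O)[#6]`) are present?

[CX3H1](=O)[#6] is the SMARTS for an aldehyde: an sp2 carbon with one H, double-bonded to O and single-bonded to carbon.
The molecule carries 2 separate instances of an aldehyde (-CHO) meeting every constraint; each maps to a distinct set of atoms, giving 2 matches.

2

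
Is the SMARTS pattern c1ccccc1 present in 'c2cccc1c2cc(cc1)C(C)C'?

The pattern c1ccccc1 describes six aromatic carbons in a ring — a benzene ring.
The required atom environment is present in the molecule, so the pattern matches.

Yes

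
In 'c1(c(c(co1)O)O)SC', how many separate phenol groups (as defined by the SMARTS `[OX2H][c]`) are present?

[OX2H][c] is the SMARTS for a phenol: a hydroxyl oxygen attached to an aromatic carbon.
The molecule carries 2 separate instances of a hydroxyl group (-OH) meeting every constraint; each maps to a distinct set of atoms, giving 2 matches.

2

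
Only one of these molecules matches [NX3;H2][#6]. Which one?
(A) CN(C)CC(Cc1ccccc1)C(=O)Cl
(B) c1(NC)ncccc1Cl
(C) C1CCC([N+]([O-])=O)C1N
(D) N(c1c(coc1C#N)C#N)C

C

[NX3;H2][#6] describes a trivalent nitrogen with two H attached to carbon (a primary amine).
(A) has a dimethylamino group (-N(CH3)2) but the nitrogen has H0, not H2.
(B) has an N-methylamino group (-NHCH3) but the nitrogen bears two carbons and only one H (H1), not H2.
(C) contains a primary amino group (-NH2), which satisfies every atom and bond constraint.
(D) has a nitrile (-C#N) but the nitrogen is NX1 (triple-bonded), not NX3 with two H.
So the answer is (C).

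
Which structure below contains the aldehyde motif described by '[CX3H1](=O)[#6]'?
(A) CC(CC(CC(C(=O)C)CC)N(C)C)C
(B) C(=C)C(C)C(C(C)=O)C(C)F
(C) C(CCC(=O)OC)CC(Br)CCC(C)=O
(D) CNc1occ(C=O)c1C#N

D

[CX3H1](=O)[#6] describes an sp2 carbon with one H, double-bonded to O and single-bonded to carbon (an aldehyde).
(A) has an acetyl/ketone group (-C(=O)CH3) but the carbonyl carbon has H0 (two carbon neighbours), not H1.
(B) has an acetyl/ketone group (-C(=O)CH3) but the carbonyl carbon has H0 (two carbon neighbours), not H1.
(C) has an acetyl/ketone group (-C(=O)CH3) but the carbonyl carbon has H0 (two carbon neighbours), not H1.
(D) contains an aldehyde (-CHO), which satisfies every atom and bond constraint.
So the answer is (D).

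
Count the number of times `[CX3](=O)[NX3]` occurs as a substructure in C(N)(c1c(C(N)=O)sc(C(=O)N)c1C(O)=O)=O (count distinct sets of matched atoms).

3

[CX3](=O)[NX3] is the SMARTS for an amide: a carbonyl carbon bonded to a trivalent nitrogen.
The molecule carries 3 separate instances of a primary amide (-C(=O)NH2) meeting every constraint; each maps to a distinct set of atoms, giving 3 matches.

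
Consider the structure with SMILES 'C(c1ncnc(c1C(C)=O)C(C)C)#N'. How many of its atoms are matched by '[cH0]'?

Check the 14 heavy atoms by environment: 2× n (aromatic, H0) → no; 1× c (aromatic, H1) → no; 3× c (aromatic, H0) → match; 1× C (H1) → no; 3× C (H3) → no; 2× C (H0) → no; 1× O (H0) → no; 1× N (H0) → no.
That gives 3 matching atoms.

3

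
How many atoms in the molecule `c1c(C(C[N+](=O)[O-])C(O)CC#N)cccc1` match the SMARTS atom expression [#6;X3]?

6

Check the 16 heavy atoms by environment: 4× C (X4) → no; 1× N (charge +1, X3) → no; 1× O (charge -1, X1) → no; 1× O (X1) → no; 1× O (X2) → no; 6× c (aromatic, X3) → match; 1× C (X2) → no; 1× N (X1) → no.
That gives 6 matching atoms.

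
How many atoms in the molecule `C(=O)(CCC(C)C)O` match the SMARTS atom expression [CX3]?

1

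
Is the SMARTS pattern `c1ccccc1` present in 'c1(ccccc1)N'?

Yes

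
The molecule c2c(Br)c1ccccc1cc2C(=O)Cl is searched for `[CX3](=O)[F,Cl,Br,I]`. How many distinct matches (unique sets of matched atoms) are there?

1

[CX3](=O)[F,Cl,Br,I] is the SMARTS for an acyl halide: a carbonyl carbon bonded to a halogen.
Exactly one fragment in the molecule meets all constraints, giving 1 match.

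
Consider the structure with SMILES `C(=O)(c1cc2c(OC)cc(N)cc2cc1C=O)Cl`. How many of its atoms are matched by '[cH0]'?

6

The query [cH0] means: aromatic carbon with no attached hydrogen (substituted or ring-fusion).
Check the 18 heavy atoms by environment: 6× c (aromatic, H0) → match; 4× c (aromatic, H1) → no; 3× O (H0) → no; 1× C (H3) → no; 1× C (H1) → no; 1× C (H0) → no; 1× Cl (H0) → no; 1× N (H2) → no.
That gives 6 matching atoms.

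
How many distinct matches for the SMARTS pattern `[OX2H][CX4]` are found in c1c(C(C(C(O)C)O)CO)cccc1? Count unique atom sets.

[OX2H][CX4] is the SMARTS for an aliphatic alcohol: a hydroxyl oxygen bound to an sp3 (X4) carbon.
The molecule carries 3 separate instances of a hydroxyl group (-OH) meeting every constraint; each maps to a distinct set of atoms, giving 3 matches.

3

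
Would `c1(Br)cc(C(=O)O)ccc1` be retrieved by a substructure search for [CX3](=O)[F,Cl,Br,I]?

The pattern [CX3](=O)[F,Cl,Br,I] describes a carbonyl carbon bonded to a halogen — an acyl halide.
The closest candidate here is a carboxylic acid group (-C(=O)OH), but the carbonyl is bonded to -OH, not to a halogen. No other fragment satisfies the full query, so there is no match.

No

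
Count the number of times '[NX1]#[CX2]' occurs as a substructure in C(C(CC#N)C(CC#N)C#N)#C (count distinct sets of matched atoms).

[NX1]#[CX2] is the SMARTS for a nitrile: a nitrogen triple-bonded to a two-connected carbon.
The molecule carries 3 separate instances of a nitrile (-C#N) meeting every constraint; each maps to a distinct set of atoms, giving 3 matches.

3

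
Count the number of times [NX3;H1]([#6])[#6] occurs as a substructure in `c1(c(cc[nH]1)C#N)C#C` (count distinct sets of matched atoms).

[NX3;H1]([#6])[#6] is the SMARTS for a secondary amine: a trivalent nitrogen with one H, bonded to two carbons.
No fragment in the molecule satisfies every constraint, giving 0 matches.

0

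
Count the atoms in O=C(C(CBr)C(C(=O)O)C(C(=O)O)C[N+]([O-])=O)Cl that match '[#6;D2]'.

2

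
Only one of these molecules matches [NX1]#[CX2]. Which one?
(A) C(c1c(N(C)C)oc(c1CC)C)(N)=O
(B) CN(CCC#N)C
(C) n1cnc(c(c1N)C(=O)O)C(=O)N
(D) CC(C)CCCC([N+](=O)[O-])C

B

[NX1]#[CX2] describes a nitrogen triple-bonded to a two-connected carbon (a nitrile).
(A) has a primary amide (-C(=O)NH2) but the nitrogen is NX3, not NX1.
(B) contains a nitrile (-C#N), which satisfies every atom and bond constraint.
(C) has a primary amino group (-NH2) but the nitrogen is NX3 (three connections), not NX1 triple-bonded.
(D) has a nitro group (-[N+](=O)[O-]) but there is no C#N triple bond.
So the answer is (B).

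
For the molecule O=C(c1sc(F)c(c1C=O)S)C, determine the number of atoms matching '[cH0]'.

4

The query [cH0] means: aromatic carbon with no attached hydrogen (substituted or ring-fusion).
Check the 12 heavy atoms by environment: 1× s (aromatic, H0) → no; 4× c (aromatic, H0) → match; 1× C (H0) → no; 2× O (H0) → no; 1× C (H3) → no; 1× C (H1) → no; 1× S (H1) → no; 1× F (H0) → no.
That gives 4 matching atoms.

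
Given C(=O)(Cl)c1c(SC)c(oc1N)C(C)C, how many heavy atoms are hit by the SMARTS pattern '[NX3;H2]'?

1

Check the 14 heavy atoms by environment: 1× o (aromatic, H0, X2) → no; 4× c (aromatic, H0, X3) → no; 1× C (H1, X4) → no; 3× C (H3, X4) → no; 1× C (H0, X3) → no; 1× O (H0, X1) → no; 1× Cl (H0, X1) → no; 1× N (H2, X3) → match; 1× S (H0, X2) → no.
That gives 1 matching atom.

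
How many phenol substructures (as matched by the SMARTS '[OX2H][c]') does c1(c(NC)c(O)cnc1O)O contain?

3

[OX2H][c] is the SMARTS for a phenol: a hydroxyl oxygen attached to an aromatic carbon.
The molecule carries 3 separate instances of a hydroxyl group (-OH) meeting every constraint; each maps to a distinct set of atoms, giving 3 matches.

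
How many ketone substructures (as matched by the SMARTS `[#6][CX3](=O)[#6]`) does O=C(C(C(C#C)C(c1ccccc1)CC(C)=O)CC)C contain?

2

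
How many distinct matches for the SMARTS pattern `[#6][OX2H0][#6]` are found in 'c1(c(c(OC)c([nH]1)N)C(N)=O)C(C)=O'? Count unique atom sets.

1

[#6][OX2H0][#6] is the SMARTS for an ether: an aliphatic oxygen bridging two carbons with no H on the oxygen.
Exactly one fragment in the molecule meets all constraints, giving 1 match.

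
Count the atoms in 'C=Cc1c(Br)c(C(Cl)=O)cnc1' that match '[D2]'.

4

Check the 12 heavy atoms by environment: 1× n (aromatic, D2) → match; 2× c (aromatic, D2) → match; 3× c (aromatic, D3) → no; 1× Br (D1) → no; 1× C (D3) → no; 1× O (D1) → no; 1× Cl (D1) → no; 1× C (D2) → match; 1× C (D1) → no.
Summing the matching environments: 1 + 2 + 1 = 4 matching atoms.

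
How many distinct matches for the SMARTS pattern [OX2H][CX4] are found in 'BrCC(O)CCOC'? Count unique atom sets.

[OX2H][CX4] is the SMARTS for an aliphatic alcohol: a hydroxyl oxygen bound to an sp3 (X4) carbon.
Exactly one fragment in the molecule meets all constraints, giving 1 match.

1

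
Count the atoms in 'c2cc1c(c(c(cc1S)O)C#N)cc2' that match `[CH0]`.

1

The query [CH0] means: aliphatic carbon with no attached hydrogen.
Check the 14 heavy atoms by environment: 5× c (aromatic, H0) → no; 5× c (aromatic, H1) → no; 1× C (H0) → match; 1× N (H0) → no; 1× S (H1) → no; 1× O (H1) → no.
That gives 1 matching atom.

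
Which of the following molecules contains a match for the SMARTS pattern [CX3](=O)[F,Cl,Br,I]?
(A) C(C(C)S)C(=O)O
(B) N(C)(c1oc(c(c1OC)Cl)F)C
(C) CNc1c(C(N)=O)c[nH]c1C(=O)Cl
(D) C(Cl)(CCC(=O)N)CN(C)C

[CX3](=O)[F,Cl,Br,I] describes a carbonyl carbon bonded to a halogen (an acyl halide).
(A) has a carboxylic acid group (-C(=O)OH) but the carbonyl is bonded to -OH, not to a halogen.
(B) has a chloro substituent but the Cl is not on a carbonyl carbon.
(C) contains an acyl chloride (-C(=O)Cl), which satisfies every atom and bond constraint.
(D) has a chloro substituent but the Cl is not on a carbonyl carbon.
So the answer is (C).

C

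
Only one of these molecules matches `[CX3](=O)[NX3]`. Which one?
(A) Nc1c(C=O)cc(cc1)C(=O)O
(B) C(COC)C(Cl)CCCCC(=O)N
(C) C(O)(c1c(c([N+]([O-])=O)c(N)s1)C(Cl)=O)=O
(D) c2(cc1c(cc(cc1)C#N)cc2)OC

[CX3](=O)[NX3] describes a carbonyl carbon bonded to a trivalent nitrogen (an amide).
(A) has a primary amino group (-NH2) but the -NH2 is not attached to a carbonyl carbon.
(B) contains a primary amide (-C(=O)NH2), which satisfies every atom and bond constraint.
(C) has a primary amino group (-NH2) but the -NH2 is not attached to a carbonyl carbon.
(D) has a nitrile (-C#N) but the nitrile N is NX1 (triple-bonded), not NX3.
So the answer is (B).

B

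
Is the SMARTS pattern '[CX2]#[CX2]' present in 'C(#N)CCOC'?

No

The pattern [CX2]#[CX2] describes a carbon-carbon triple bond — an alkyne.
The closest candidate here is a nitrile (-C#N), but the triple bond is C#N, not C#C. No other fragment satisfies the full query, so there is no match.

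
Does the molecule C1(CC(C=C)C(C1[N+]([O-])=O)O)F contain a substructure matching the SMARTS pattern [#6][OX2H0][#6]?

No

The pattern [#6][OX2H0][#6] describes an aliphatic oxygen bridging two carbons with no H on the oxygen — an ether.
The closest candidate here is a hydroxyl group (-OH), but the oxygen has H1, not H0 bridging two carbons. No other fragment satisfies the full query, so there is no match.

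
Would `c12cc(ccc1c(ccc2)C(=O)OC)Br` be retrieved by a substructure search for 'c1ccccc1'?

Yes

The pattern c1ccccc1 describes six aromatic carbons in a ring — a benzene ring.
The required atom environment is present in the molecule, so the pattern matches.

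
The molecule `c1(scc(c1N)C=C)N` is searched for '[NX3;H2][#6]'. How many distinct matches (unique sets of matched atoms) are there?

2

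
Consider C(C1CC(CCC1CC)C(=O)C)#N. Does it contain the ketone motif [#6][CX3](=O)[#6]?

Yes

The pattern [#6][CX3](=O)[#6] describes a carbonyl carbon (no H) flanked by two carbons — a ketone.
The molecule carries an acetyl/ketone group (-C(=O)CH3), whose atoms satisfy every constraint of the query, so the pattern matches.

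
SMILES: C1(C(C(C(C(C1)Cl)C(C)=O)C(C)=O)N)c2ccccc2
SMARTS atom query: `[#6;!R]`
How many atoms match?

4

The query [#6;!R] means: carbon not in any ring.
Check the 20 heavy atoms by environment: 6× C (in 6-ring) → no; 1× Cl (acyclic) → no; 1× N (acyclic) → no; 4× C (acyclic) → match; 2× O (acyclic) → no; 6× c (aromatic, in 6-ring) → no.
That gives 4 matching atoms.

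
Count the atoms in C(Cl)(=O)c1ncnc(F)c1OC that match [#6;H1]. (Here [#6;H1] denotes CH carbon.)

1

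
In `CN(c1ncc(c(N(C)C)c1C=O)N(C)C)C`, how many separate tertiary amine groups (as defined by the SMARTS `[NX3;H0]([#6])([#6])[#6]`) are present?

3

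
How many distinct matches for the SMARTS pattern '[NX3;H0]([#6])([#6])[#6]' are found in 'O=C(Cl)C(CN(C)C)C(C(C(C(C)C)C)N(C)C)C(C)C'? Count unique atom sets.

[NX3;H0]([#6])([#6])[#6] is the SMARTS for a tertiary amine: a trivalent nitrogen with no H, bonded to three carbons.
The molecule carries 2 separate instances of a dimethylamino group (-N(CH3)2) meeting every constraint; each maps to a distinct set of atoms, giving 2 matches.

2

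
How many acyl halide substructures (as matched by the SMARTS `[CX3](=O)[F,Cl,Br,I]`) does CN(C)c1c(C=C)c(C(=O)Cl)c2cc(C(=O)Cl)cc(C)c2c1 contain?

[CX3](=O)[F,Cl,Br,I] is the SMARTS for an acyl halide: a carbonyl carbon bonded to a halogen.
The molecule carries 2 separate instances of an acyl chloride (-C(=O)Cl) meeting every constraint; each maps to a distinct set of atoms, giving 2 matches.

2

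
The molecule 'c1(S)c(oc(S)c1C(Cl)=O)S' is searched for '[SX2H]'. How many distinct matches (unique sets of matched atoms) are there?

3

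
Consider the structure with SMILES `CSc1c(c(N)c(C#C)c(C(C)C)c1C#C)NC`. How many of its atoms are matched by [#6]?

The query [#6] means: #6 matches any atom with atomic number 6 (carbon, aromatic or aliphatic).
Check the 18 heavy atoms by environment: 6× c (aromatic) → match; 9× C → match; 2× N → no; 1× S → no.
Summing the matching environments: 6 + 9 = 15 matching atoms.

15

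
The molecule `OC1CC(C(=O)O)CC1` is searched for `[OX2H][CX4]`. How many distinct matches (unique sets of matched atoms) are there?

[OX2H][CX4] is the SMARTS for an aliphatic alcohol: a hydroxyl oxygen bound to an sp3 (X4) carbon.
Exactly one fragment in the molecule meets all constraints, giving 1 match.

1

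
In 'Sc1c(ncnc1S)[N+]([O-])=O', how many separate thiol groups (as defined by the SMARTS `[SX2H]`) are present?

2

[SX2H] is the SMARTS for a thiol: an aliphatic sulfur with two connections, one being H.
The molecule carries 2 separate instances of a thiol (-SH) meeting every constraint; each maps to a distinct set of atoms, giving 2 matches.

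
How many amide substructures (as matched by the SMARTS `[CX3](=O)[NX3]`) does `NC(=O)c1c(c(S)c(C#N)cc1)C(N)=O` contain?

2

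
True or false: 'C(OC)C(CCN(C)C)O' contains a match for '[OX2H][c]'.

False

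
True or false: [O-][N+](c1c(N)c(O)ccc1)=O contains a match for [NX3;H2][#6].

True

The pattern [NX3;H2][#6] describes a trivalent nitrogen with two H attached to carbon — a primary amine.
The molecule carries a primary amino group (-NH2), whose atoms satisfy every constraint of the query, so the pattern matches.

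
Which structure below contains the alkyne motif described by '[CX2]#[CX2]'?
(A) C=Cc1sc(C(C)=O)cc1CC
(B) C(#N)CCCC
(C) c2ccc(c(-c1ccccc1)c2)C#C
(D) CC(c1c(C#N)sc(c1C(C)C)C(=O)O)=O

C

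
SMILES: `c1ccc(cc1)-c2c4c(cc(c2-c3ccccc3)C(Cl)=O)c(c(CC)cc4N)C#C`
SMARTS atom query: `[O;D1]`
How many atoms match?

Check the 30 heavy atoms by environment: 10× c (aromatic, D3) → no; 12× c (aromatic, D2) → no; 2× C (D2) → no; 2× C (D1) → no; 1× N (D1) → no; 1× C (D3) → no; 1× O (D1) → match; 1× Cl (D1) → no.
That gives 1 matching atom.

1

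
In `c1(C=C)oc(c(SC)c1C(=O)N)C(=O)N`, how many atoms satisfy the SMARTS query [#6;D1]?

2

Check the 15 heavy atoms by environment: 1× o (aromatic, D2) → no; 4× c (aromatic, D3) → no; 2× C (D3) → no; 2× O (D1) → no; 2× N (D1) → no; 1× C (D2) → no; 2× C (D1) → match; 1× S (D2) → no.
That gives 2 matching atoms.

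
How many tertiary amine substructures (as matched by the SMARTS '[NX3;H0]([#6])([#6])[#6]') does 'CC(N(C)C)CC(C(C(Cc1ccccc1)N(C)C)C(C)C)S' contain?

[NX3;H0]([#6])([#6])[#6] is the SMARTS for a tertiary amine: a trivalent nitrogen with no H, bonded to three carbons.
The molecule carries 2 separate instances of a dimethylamino group (-N(CH3)2) meeting every constraint; each maps to a distinct set of atoms, giving 2 matches.

2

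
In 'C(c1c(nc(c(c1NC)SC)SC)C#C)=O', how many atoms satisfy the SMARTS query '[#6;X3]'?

6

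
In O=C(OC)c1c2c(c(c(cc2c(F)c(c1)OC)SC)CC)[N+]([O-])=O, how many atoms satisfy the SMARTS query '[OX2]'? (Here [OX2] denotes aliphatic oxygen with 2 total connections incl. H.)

The query [OX2] means: aliphatic oxygen with two total connections — ether, hydroxyl, or ester single-bond O.
Check the 24 heavy atoms by environment: 10× c (aromatic, X3) → no; 1× C (X3) → no; 2× O (X1) → no; 2× O (X2) → match; 5× C (X4) → no; 1× S (X2) → no; 1× N (charge +1, X3) → no; 1× O (charge -1, X1) → no; 1× F (X1) → no.
That gives 2 matching atoms.

2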